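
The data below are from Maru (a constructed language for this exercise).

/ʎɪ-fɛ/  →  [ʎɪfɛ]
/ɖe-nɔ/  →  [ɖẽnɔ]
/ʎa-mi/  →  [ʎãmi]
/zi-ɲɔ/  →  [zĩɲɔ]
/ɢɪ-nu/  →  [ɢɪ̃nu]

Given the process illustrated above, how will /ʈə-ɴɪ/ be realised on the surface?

The data show regressive nasality assimilation (vowel nasalisation): /e/ → [ẽ] before /n/; /a/ → [ã] before /m/; /i/ → [ĩ] before /ɲ/; /ɪ/ → [ɪ̃] before /n/ — a vowel is nasalised by an immediately following nasal consonant.
No change occurs in [ʎɪfɛ] because the vowel at the boundary is adjacent to an oral consonant, not a nasal (/ɪ/ next to /f/).
The vowel /ə/ is adjacent to the following nasal /ɴ/, so it acquires [+nasal] and surfaces as [ə̃].

[ʈə̃ɴɪ]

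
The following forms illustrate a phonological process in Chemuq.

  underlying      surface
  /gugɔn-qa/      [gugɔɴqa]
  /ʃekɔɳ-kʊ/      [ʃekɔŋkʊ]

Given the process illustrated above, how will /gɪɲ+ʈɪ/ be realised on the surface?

[gɪɳʈɪ]

The data show regressive place assimilation: /n/ → [ɴ] before /q/; /ɳ/ → [ŋ] before /k/. In each pair only place changes, matching the following consonant, while manner and voice stay constant.
/ɲ/ is a voiced palatal nasal. The following trigger /ʈ/ is retroflex, so /ɲ/ must become retroflex as well.
The voiced retroflex nasal is [ɳ], so /ɲ/ → [ɳ].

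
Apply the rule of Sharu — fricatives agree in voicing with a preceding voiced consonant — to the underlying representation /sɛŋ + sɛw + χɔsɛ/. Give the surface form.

/s/ is a voiceless alveolar fricative. The preceding trigger /ŋ/ is voiced, so /s/ must become voiced as well.
Changing only its voicing to voiced gives [z] — the voiced alveolar fricative.
The same rule applies at the second boundary: /χ/ → [ʁ] next to /w/.

[sɛŋzɛwʁɔsɛ]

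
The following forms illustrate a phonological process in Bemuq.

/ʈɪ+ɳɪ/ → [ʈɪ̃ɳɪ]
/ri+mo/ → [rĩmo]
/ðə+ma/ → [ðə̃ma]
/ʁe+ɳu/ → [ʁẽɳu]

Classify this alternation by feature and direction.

The vowel /ɪ/ surfaces as nasalised [ɪ̃] next to the following nasal /ɳ/ — it has acquired the [+nasal] feature of its neighbour.
The other forms show the same pattern: /i/ → [ĩ] before /m/; /ə/ → [ə̃] before /m/; /e/ → [ẽ] before /ɳ/ — each time a vowel is nasalised next to a following nasal.
Because the conditioning nasal is to the right of the vowel that changes, the process is regressive (anticipatory).

regressive nasality assimilation (vowel nasalisation)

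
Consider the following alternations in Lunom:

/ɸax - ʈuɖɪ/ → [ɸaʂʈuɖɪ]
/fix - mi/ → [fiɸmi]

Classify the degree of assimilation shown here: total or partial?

partial assimilation

Comparing underlying and surface forms, /x/ → [ʂ] is the alternation; the neighbouring /ʈ/ is constant.
/x/ is velar while /ʈ/ is retroflex; the output [ʂ] is retroflex, matching the trigger — so the feature that spreads is place.
Manner and voice are unchanged, so the assimilation is partial, not total.
The other alternating form patterns the same way: /x/ → [ɸ] before /m/ (velar → bilabial, matching bilabial) — only place changes, and always toward the following segment.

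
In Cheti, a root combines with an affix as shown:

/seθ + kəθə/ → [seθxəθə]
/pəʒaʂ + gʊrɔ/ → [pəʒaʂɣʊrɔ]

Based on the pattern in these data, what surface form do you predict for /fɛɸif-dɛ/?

[fɛɸifzɛ]

The data show progressive manner assimilation: /k/ → [x] after /θ/; /g/ → [ɣ] after /ʂ/. In each pair only manner changes, matching the preceding consonant, while place and voice stay constant.
The rule targets /d/ (voiced alveolar stop), which sits after the trigger /f/ (fricative).
The voiced alveolar fricative is [z], so /d/ → [z].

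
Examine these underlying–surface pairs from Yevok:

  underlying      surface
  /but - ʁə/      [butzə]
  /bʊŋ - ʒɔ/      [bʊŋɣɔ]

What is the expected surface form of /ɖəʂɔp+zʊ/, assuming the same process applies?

The data show progressive place assimilation: /ʁ/ → [z] after /t/; /ʒ/ → [ɣ] after /ŋ/. In each pair only place changes, matching the preceding consonant, while manner and voice stay constant.
The rule targets /z/ (voiced alveolar fricative), which sits after the trigger /p/ (bilabial).
Changing only its place to bilabial gives [β] — the voiced bilabial fricative.

[ɖəʂɔpβʊ]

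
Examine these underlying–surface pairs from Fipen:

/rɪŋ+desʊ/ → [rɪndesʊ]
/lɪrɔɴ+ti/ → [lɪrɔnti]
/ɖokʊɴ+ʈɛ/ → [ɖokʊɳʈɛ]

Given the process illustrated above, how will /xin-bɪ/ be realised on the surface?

[ximbɪ]

The data show regressive place assimilation: /ŋ/ → [n] before /d/; /ɴ/ → [n] before /t/; /ɴ/ → [ɳ] before /ʈ/. In each pair only place changes, matching the following consonant, while manner and voice stay constant.
/n/ is a voiced alveolar nasal. The following trigger /b/ is bilabial, so /n/ must become bilabial as well.
The voiced bilabial nasal is [m], so /n/ → [m].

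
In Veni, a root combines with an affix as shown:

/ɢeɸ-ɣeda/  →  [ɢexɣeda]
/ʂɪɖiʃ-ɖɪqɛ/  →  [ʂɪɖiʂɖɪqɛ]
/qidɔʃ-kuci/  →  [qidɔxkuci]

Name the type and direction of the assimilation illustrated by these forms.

Underlying /ɸ/ is realised as [x] next to /ɣ/; /ɣ/ itself does not change.
The change bilabial → velar matches the place of the following /ɣ/, identifying this as place assimilation.
Manner and voice are unchanged, so the assimilation is partial, not total.
The other alternating forms pattern the same way: /ʃ/ → [ʂ] before /ɖ/ (postalveolar → retroflex, matching retroflex); /ʃ/ → [x] before /k/ (postalveolar → velar, matching velar) — only place changes, and always toward the following segment.
Since the segment that changes precedes the conditioning segment, the assimilation is regressive.

regressive place assimilation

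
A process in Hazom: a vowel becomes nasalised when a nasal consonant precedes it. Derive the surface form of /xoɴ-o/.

The vowel /o/ is adjacent to the preceding nasal /ɴ/, so it acquires [+nasal] and surfaces as [õ].

[xoɴõ]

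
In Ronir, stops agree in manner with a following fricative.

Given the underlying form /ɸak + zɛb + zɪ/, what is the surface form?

[ɸaxzɛβzɪ]

The rule targets /k/ (voiceless velar stop), which sits before the trigger /z/ (fricative).
The voiceless velar fricative is [x], so /k/ → [x].
The same rule applies at the second boundary: /b/ → [β] next to /z/.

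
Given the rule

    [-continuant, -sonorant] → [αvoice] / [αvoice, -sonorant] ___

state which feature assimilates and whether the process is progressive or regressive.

progressive voicing assimilation

The shared variable α links the value of [voice] on the target to the same value on the neighbouring segment, so voicing is the feature that assimilates.
Since the environment is written before the underscore, the trigger precedes the target; the direction is progressive.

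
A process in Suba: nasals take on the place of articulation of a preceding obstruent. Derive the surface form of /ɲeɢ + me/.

[ɲeɢɴe]

/m/ is a voiced bilabial nasal. The preceding trigger /ɢ/ is uvular, so /m/ must become uvular as well.
A voiced uvular nasal is [ɴ], so the surface segment is [ɴ].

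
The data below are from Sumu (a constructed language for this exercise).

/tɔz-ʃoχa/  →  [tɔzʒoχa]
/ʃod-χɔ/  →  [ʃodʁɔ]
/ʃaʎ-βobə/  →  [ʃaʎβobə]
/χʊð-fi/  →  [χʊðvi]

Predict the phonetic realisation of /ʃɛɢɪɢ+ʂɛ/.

The data show progressive voicing assimilation: /ʃ/ → [ʒ] after /z/; /χ/ → [ʁ] after /d/; /f/ → [v] after /ð/. In each pair only voicing changes, matching the preceding consonant, while place and manner stay constant.
Nothing changes in [ʃaʎβobə]: there the adjacent consonants already agree in voicing (/β/ and /ʎ/ are both voiced), so this form is consistent with the same rule.
/ʂ/ is a voiceless retroflex fricative. The preceding trigger /ɢ/ is voiced, so /ʂ/ must become voiced as well.
A voiced retroflex fricative is [ʐ], so the surface segment is [ʐ].

[ʃɛɢɪɢʐɛ]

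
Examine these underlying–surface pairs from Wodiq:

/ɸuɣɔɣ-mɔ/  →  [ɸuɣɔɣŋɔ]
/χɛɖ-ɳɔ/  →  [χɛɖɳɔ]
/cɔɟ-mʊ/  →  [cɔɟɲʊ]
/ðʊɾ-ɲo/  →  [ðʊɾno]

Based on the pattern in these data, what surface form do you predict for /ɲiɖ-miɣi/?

The data show progressive place assimilation: /m/ → [ŋ] after /ɣ/; /m/ → [ɲ] after /ɟ/; /ɲ/ → [n] after /ɾ/. In each pair only place changes, matching the preceding consonant, while manner and voice stay constant.
Nothing changes in [χɛɖɳɔ]: there the adjacent consonants already agree in place (/ɳ/ and /ɖ/ are both retroflex), so this form is consistent with the same rule.
The rule targets /m/ (voiced bilabial nasal), which sits after the trigger /ɖ/ (retroflex).
Changing only its place to retroflex gives [ɳ] — the voiced retroflex nasal.

[ɲiɖɳiɣi]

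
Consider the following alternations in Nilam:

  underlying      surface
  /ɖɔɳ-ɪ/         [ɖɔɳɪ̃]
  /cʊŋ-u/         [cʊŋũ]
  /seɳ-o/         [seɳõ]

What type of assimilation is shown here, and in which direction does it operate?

The vowel /ɪ/ surfaces as nasalised [ɪ̃] next to the preceding nasal /ɳ/ — it has acquired the [+nasal] feature of its neighbour.
Likewise in the remaining data: /u/ → [ũ] after /ŋ/; /o/ → [õ] after /ɳ/ — each time a vowel is nasalised next to a preceding nasal.
Because the conditioning nasal is to the left of the vowel that changes, the process is progressive (perseverative).

progressive nasality assimilation (vowel nasalisation)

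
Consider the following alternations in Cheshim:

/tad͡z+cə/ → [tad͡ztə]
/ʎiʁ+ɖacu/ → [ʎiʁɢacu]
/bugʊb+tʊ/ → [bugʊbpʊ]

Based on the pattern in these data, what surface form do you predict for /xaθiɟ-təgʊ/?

[xaθiɟcəgʊ]

The data show progressive place assimilation: /c/ → [t] after /d͡z/; /ɖ/ → [ɢ] after /ʁ/; /t/ → [p] after /b/. In each pair only place changes, matching the preceding consonant, while manner and voice stay constant.
The rule targets /t/ (voiceless alveolar stop), which sits after the trigger /ɟ/ (palatal).
The voiceless palatal stop is [c], so /t/ → [c].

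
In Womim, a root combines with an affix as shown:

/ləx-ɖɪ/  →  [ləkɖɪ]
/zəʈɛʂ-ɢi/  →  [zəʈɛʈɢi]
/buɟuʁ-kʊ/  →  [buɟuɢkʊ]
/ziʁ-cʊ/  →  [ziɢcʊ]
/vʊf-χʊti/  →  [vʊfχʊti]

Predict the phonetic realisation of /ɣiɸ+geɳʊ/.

The data show regressive manner assimilation: /x/ → [k] before /ɖ/; /ʂ/ → [ʈ] before /ɢ/; /ʁ/ → [ɢ] before /k/; /ʁ/ → [ɢ] before /c/. In each pair only manner changes, matching the following consonant, while place and voice stay constant.
Nothing changes in [vʊfχʊti]: there the adjacent consonants already agree in manner (/f/ and /χ/ are both fricatives), so this form is consistent with the same rule.
The rule targets /ɸ/ (voiceless bilabial fricative), which sits before the trigger /g/ (stop).
Changing only its manner to stop gives [p] — the voiceless bilabial stop.

[ɣipgeɳʊ]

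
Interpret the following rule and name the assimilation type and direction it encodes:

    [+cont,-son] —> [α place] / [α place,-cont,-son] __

progressive place assimilation

The rule copies the place features (abbreviated [place]) from the environment onto the target, so the assimilating feature is place.
The conditioning segment sits to the left of the focus bar, meaning the trigger precedes the segment that changes — progressive assimilation.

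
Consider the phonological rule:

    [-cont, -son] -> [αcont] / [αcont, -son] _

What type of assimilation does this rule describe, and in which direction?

progressive manner assimilation

The shared variable α links the value of [cont] on the target to that of the neighbouring obstruent. [cont] distinguishes stops from fricatives — a manner-of-articulation feature — so this is manner assimilation.
Since the environment is written before the underscore, the trigger precedes the target; the direction is progressive.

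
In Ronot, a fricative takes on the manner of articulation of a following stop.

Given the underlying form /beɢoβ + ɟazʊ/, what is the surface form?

/β/ is a voiced bilabial fricative. The following trigger /ɟ/ is a stop, so /β/ must become a stop as well.
Changing only its manner to stop gives [b] — the voiced bilabial stop.

[beɢobɟazʊ]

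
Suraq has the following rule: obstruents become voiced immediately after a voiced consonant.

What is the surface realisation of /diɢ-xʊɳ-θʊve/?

/x/ is a voiceless velar fricative. The preceding trigger /ɢ/ is voiced, so /x/ must become voiced as well.
The voiced velar fricative is [ɣ], so /x/ → [ɣ].
At the second juncture, /θ/ likewise becomes [ð] adjacent to /ɳ/.

[diɢɣʊɳðʊve]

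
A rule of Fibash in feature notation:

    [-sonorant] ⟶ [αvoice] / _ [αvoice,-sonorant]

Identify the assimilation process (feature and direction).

The rule copies [voice] from the environment onto the target, so the assimilating feature is voicing.
Since the environment is written after the underscore, the trigger follows the target; the direction is regressive.

regressive voicing assimilation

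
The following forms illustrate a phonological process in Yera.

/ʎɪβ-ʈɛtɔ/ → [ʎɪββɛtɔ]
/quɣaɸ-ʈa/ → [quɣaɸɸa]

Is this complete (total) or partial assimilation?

total assimilation

The segment that alternates is /ʈ/, which surfaces as [β] when adjacent to /β/.
The output [β] is identical to the trigger /β/ — every feature (place, manner, voicing) has been copied — so this is total assimilation.
The remaining alternation confirms this: /ʈ/ → [ɸ] after /ɸ/ — in each case the output is a copy of the preceding consonant.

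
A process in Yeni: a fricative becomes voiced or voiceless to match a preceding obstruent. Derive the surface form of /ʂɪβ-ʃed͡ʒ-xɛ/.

[ʂɪβʒed͡ʒɣɛ]

The rule targets /ʃ/ (voiceless postalveolar fricative), which sits after the trigger /β/ (voiced).
A voiced postalveolar fricative is [ʒ], so the surface segment is [ʒ].
The same rule applies at the second boundary: /x/ → [ɣ] next to /d͡ʒ/.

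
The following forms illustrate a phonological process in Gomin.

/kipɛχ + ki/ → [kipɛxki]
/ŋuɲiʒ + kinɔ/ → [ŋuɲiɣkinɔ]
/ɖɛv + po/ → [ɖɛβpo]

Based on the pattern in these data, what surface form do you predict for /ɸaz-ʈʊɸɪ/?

The data show regressive place assimilation: /χ/ → [x] before /k/; /ʒ/ → [ɣ] before /k/; /v/ → [β] before /p/. In each pair only place changes, matching the following consonant, while manner and voice stay constant.
The rule targets /z/ (voiced alveolar fricative), which sits before the trigger /ʈ/ (retroflex).
A voiced retroflex fricative is [ʐ], so the surface segment is [ʐ].

[ɸaʐʈʊɸɪ]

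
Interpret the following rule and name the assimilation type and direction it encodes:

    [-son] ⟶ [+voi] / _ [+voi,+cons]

regressive voicing assimilation

The target ([-son], obstruents) acquires [+voi] next to a voiced consonant ([+voi,+cons]) — it takes on the voicing of its neighbour, so the feature that spreads is voicing.
Since the environment is written after the underscore, the trigger follows the target; the direction is regressive.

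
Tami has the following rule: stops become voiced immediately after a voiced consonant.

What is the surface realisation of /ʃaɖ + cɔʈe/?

The rule targets /c/ (voiceless palatal stop), which sits after the trigger /ɖ/ (voiced).
The voiced palatal stop is [ɟ], so /c/ → [ɟ].

[ʃaɖɟɔʈe]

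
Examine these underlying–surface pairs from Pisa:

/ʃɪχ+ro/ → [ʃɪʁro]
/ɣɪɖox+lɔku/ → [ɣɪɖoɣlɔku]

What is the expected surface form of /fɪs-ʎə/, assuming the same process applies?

The data show regressive voicing assimilation: /χ/ → [ʁ] before /r/; /x/ → [ɣ] before /l/. In each pair only voicing changes, matching the following consonant, while place and manner stay constant.
/s/ is a voiceless alveolar fricative. The following trigger /ʎ/ is voiced, so /s/ must become voiced as well.
A voiced alveolar fricative is [z], so the surface segment is [z].

[fɪzʎə]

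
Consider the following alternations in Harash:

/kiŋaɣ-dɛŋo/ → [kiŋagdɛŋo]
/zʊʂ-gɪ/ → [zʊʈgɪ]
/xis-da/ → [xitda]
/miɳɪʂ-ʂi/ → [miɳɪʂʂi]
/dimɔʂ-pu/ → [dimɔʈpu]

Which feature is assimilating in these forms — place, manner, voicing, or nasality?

manner

Comparing underlying and surface forms, /ɣ/ → [g] is the alternation; the neighbouring /d/ is constant.
The change fricative → stop matches the manner of the following /d/, identifying this as manner assimilation.
The same holds elsewhere in the data: /ʂ/ → [ʈ] before /g/ (fricative → stop, matching a stop); /s/ → [t] before /d/ (fricative → stop, matching a stop); /ʂ/ → [ʈ] before /p/ (fricative → stop, matching a stop) — only manner changes, and always toward the following segment.
Nothing changes in [miɳɪʂʂi]: there the adjacent consonants already agree in manner (/ʂ/ and /ʂ/ are both fricatives), so this form is consistent with the same rule.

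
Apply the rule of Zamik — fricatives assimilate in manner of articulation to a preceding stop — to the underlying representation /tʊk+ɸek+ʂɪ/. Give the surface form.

[tʊkpekʈɪ]

The rule targets /ɸ/ (voiceless bilabial fricative), which sits after the trigger /k/ (stop).
A voiceless bilabial stop is [p], so the surface segment is [p].
The same rule applies at the second boundary: /ʂ/ → [ʈ] next to /k/.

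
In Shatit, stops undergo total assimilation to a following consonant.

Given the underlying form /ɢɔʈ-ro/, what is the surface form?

/ʈ/ is the segment targeted by the rule; it sits immediately before /r/, so it assimilates completely and surfaces as [r].

[ɢɔrro]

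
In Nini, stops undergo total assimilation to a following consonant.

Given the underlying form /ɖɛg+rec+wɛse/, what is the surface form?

[ɖɛrrewwɛse]

/g/ is the segment targeted by the rule; it sits immediately before /r/, so it assimilates completely and surfaces as [r].
At the second juncture, /c/ likewise becomes [w] adjacent to /w/.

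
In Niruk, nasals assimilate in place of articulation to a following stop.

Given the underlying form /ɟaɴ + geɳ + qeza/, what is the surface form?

The rule targets /ɴ/ (voiced uvular nasal), which sits before the trigger /g/ (velar).
The voiced velar nasal is [ŋ], so /ɴ/ → [ŋ].
At the second juncture, /ɳ/ likewise becomes [ɴ] adjacent to /q/.

[ɟaŋgeɴqeza]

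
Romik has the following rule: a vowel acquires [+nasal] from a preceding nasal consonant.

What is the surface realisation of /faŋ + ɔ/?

/ɔ/ sits next to the nasal /ŋ/ and is therefore nasalised to [ɔ̃].

[faŋɔ̃]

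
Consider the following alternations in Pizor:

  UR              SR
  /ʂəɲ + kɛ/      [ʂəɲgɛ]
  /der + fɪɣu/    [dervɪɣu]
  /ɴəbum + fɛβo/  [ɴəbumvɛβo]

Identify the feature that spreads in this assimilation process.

voicing

Underlying /k/ is realised as [g] next to /ɲ/; /ɲ/ itself does not change.
/k/ is voiceless while /ɲ/ is voiced; the output [g] is voiced, matching the trigger — so the feature that spreads is voicing.
The same holds elsewhere in the data: /f/ → [v] after /r/ (voiceless → voiced, matching voiced); /f/ → [v] after /m/ (voiceless → voiced, matching voiced) — only voicing changes, and always toward the preceding segment.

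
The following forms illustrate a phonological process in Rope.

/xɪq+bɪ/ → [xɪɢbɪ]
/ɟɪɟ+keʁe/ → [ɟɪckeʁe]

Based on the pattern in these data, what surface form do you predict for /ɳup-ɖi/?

The data show regressive voicing assimilation: /q/ → [ɢ] before /b/; /ɟ/ → [c] before /k/. In each pair only voicing changes, matching the following consonant, while place and manner stay constant.
The rule targets /p/ (voiceless bilabial stop), which sits before the trigger /ɖ/ (voiced).
Changing only its voicing to voiced gives [b] — the voiced bilabial stop.

[ɳubɖi]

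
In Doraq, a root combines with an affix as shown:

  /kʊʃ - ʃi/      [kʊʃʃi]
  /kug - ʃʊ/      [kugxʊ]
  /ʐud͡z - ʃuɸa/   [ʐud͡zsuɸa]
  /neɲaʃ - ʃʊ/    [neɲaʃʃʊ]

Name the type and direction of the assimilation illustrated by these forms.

progressive place assimilation

The segment that alternates is /ʃ/, which surfaces as [x] when adjacent to /g/.
The change postalveolar → velar matches the place of the preceding /g/, identifying this as place assimilation.
Manner and voice are unchanged, so the assimilation is partial, not total.
The same holds elsewhere in the data: /ʃ/ → [s] after /d͡z/ (postalveolar → alveolar, matching alveolar) — only place changes, and always toward the preceding segment.
No alternation appears in [kʊʃʃi], [neɲaʃʃʊ]: there the adjacent consonants already agree in place (/ʃ/ and /ʃ/ are both postalveolar; /ʃ/ and /ʃ/ are both postalveolar), so these forms are consistent with the same rule.
The trigger is the preceding segment, so the direction is progressive (perseverative).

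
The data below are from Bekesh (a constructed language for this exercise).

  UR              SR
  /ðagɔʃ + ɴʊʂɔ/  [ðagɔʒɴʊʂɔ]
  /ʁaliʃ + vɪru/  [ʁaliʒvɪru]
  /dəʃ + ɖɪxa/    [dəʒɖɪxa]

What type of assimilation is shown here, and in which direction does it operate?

regressive voicing assimilation

Comparing underlying and surface forms, /ʃ/ → [ʒ] is the alternation; the neighbouring /ɴ/ is constant.
/ʃ/ is voiceless while /ɴ/ is voiced; the output [ʒ] is voiced, matching the trigger — so the feature that spreads is voicing.
Place and manner are unchanged, so the assimilation is partial, not total.
The same holds elsewhere in the data: /ʃ/ → [ʒ] before /v/ (voiceless → voiced, matching voiced); /ʃ/ → [ʒ] before /ɖ/ (voiceless → voiced, matching voiced) — only voicing changes, and always toward the following segment.
The trigger is the following segment, so the direction is regressive (anticipatory).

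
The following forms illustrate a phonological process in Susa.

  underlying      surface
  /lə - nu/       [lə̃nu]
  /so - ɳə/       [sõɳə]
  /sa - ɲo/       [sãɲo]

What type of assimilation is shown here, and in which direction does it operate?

The vowel /ə/ surfaces as nasalised [ə̃] next to the following nasal /n/ — it has acquired the [+nasal] feature of its neighbour.
The other forms show the same pattern: /o/ → [õ] before /ɳ/; /a/ → [ã] before /ɲ/ — each time a vowel is nasalised next to a following nasal.
Because the conditioning nasal is to the right of the vowel that changes, the process is regressive (anticipatory).

regressive nasality assimilation (vowel nasalisation)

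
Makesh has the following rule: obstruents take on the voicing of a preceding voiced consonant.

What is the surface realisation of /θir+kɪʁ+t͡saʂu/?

/k/ is a voiceless velar stop. The preceding trigger /r/ is voiced, so /k/ must become voiced as well.
The voiced velar stop is [g], so /k/ → [g].
The same rule applies at the second boundary: /t͡s/ → [d͡z] next to /ʁ/.

[θirgɪʁd͡zaʂu]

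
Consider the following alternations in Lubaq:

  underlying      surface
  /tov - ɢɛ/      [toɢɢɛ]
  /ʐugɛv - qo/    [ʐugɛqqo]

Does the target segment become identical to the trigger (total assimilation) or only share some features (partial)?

total assimilation

Comparing underlying and surface forms, /v/ → [ɢ] is the alternation; the neighbouring /ɢ/ is constant.
The output [ɢ] is identical to the trigger /ɢ/ — every feature (place, manner, voicing) has been copied — so this is total assimilation.
The remaining alternation confirms this: /v/ → [q] before /q/ — in each case the output is a copy of the following consonant.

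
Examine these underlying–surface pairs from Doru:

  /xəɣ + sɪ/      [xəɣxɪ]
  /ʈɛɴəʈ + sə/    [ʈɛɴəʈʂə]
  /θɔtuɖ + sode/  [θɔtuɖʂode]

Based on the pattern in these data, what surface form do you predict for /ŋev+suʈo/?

The data show progressive place assimilation: /s/ → [x] after /ɣ/; /s/ → [ʂ] after /ʈ/; /s/ → [ʂ] after /ɖ/. In each pair only place changes, matching the preceding consonant, while manner and voice stay constant.
The rule targets /s/ (voiceless alveolar fricative), which sits after the trigger /v/ (labiodental).
Changing only its place to labiodental gives [f] — the voiceless labiodental fricative.

[ŋevfuʈo]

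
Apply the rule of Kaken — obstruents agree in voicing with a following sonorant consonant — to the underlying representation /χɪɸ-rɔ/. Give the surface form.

The rule targets /ɸ/ (voiceless bilabial fricative), which sits before the trigger /r/ (voiced).
Changing only its voicing to voiced gives [β] — the voiced bilabial fricative.

[χɪβrɔ]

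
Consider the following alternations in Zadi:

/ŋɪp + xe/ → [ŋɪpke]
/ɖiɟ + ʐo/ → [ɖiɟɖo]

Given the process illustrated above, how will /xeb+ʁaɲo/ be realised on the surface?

[xebɢaɲo]

The data show progressive manner assimilation: /x/ → [k] after /p/; /ʐ/ → [ɖ] after /ɟ/. In each pair only manner changes, matching the preceding consonant, while place and voice stay constant.
The rule targets /ʁ/ (voiced uvular fricative), which sits after the trigger /b/ (stop).
The voiced uvular stop is [ɢ], so /ʁ/ → [ɢ].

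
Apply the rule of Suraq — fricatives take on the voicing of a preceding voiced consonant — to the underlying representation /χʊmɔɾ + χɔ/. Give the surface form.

[χʊmɔɾʁɔ]

/χ/ is a voiceless uvular fricative. The preceding trigger /ɾ/ is voiced, so /χ/ must become voiced as well.
The voiced uvular fricative is [ʁ], so /χ/ → [ʁ].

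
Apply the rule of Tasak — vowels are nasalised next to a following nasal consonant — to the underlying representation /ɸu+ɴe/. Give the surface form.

/u/ sits next to the nasal /ɴ/ and is therefore nasalised to [ũ].

[ɸũɴe]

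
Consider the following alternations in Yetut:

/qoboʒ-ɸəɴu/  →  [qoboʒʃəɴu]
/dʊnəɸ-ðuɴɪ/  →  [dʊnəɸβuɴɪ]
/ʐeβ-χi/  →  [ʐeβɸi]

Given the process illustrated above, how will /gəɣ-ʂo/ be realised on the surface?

The data show progressive place assimilation: /ɸ/ → [ʃ] after /ʒ/; /ð/ → [β] after /ɸ/; /χ/ → [ɸ] after /β/. In each pair only place changes, matching the preceding consonant, while manner and voice stay constant.
The rule targets /ʂ/ (voiceless retroflex fricative), which sits after the trigger /ɣ/ (velar).
A voiceless velar fricative is [x], so the surface segment is [x].

[gəɣxo]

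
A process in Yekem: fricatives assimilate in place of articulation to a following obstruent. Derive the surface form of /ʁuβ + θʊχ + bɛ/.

[ʁuðθʊɸbɛ]

/β/ is a voiced bilabial fricative. The following trigger /θ/ is dental, so /β/ must become dental as well.
Changing only its place to dental gives [ð] — the voiced dental fricative.
At the second juncture, /χ/ likewise becomes [ɸ] adjacent to /b/.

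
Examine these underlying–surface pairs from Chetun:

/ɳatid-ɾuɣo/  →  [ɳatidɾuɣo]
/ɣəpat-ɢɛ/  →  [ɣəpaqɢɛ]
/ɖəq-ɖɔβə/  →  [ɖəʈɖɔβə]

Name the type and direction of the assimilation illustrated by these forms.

regressive place assimilation

The segment that alternates is /t/, which surfaces as [q] when adjacent to /ɢ/.
The change alveolar → uvular matches the place of the following /ɢ/, identifying this as place assimilation.
Manner and voice are unchanged, so the assimilation is partial, not total.
The other alternating form patterns the same way: /q/ → [ʈ] before /ɖ/ (uvular → retroflex, matching retroflex) — only place changes, and always toward the following segment.
Nothing changes in [ɳatidɾuɣo]: there the adjacent consonants already agree in place (/d/ and /ɾ/ are both alveolar), so this form is consistent with the same rule.
Since the segment that changes precedes the conditioning segment, the assimilation is regressive.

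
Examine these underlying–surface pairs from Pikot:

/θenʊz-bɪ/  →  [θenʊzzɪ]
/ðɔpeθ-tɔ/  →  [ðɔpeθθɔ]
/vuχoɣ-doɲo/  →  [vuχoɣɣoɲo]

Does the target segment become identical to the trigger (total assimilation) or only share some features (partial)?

Underlying /b/ is realised as [z] next to /z/; /z/ itself does not change.
The output [z] is identical to the trigger /z/ — every feature (place, manner, voicing) has been copied — so this is total assimilation.
The other forms behave the same way: /t/ → [θ] after /θ/; /d/ → [ɣ] after /ɣ/ — in each case the output is a copy of the preceding consonant.

total assimilation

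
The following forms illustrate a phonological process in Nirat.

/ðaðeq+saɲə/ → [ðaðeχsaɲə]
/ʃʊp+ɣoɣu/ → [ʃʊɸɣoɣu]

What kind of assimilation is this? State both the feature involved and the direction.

regressive manner assimilation

Underlying /q/ is realised as [χ] next to /s/; /s/ itself does not change.
/q/ is a stop while /s/ is a fricative; the output [χ] is a fricative, matching the trigger — so the feature that spreads is manner.
Place and voice are unchanged, so the assimilation is partial, not total.
The same holds elsewhere in the data: /p/ → [ɸ] before /ɣ/ (stop → fricative, matching a fricative) — only manner changes, and always toward the following segment.
Since the segment that changes precedes the conditioning segment, the assimilation is regressive.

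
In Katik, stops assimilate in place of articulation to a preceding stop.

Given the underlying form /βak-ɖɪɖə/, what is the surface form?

[βakgɪɖə]

/ɖ/ is a voiced retroflex stop. The preceding trigger /k/ is velar, so /ɖ/ must become velar as well.
A voiced velar stop is [g], so the surface segment is [g].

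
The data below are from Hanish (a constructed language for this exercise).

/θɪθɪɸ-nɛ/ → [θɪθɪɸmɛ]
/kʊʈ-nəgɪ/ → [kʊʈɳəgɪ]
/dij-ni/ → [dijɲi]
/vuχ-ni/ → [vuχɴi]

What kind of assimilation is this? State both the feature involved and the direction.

progressive place assimilation

Underlying /n/ is realised as [m] next to /ɸ/; /ɸ/ itself does not change.
The change alveolar → bilabial matches the place of the preceding /ɸ/, identifying this as place assimilation.
Manner and voice are unchanged, so the assimilation is partial, not total.
The other alternating forms pattern the same way: /n/ → [ɳ] after /ʈ/ (alveolar → retroflex, matching retroflex); /n/ → [ɲ] after /j/ (alveolar → palatal, matching palatal); /n/ → [ɴ] after /χ/ (alveolar → uvular, matching uvular) — only place changes, and always toward the preceding segment.
The trigger is the preceding segment, so the direction is progressive (perseverative).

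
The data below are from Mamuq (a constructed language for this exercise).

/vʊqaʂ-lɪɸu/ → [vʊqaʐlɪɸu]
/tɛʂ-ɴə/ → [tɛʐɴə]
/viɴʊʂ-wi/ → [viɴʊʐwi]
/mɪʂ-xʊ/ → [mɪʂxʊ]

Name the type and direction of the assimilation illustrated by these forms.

Comparing underlying and surface forms, /ʂ/ → [ʐ] is the alternation; the neighbouring /l/ is constant.
/ʂ/ is voiceless while /l/ is voiced; the output [ʐ] is voiced, matching the trigger — so the feature that spreads is voicing.
Place and manner are unchanged, so the assimilation is partial, not total.
Checking the remaining alternations: /ʂ/ → [ʐ] before /ɴ/ (voiceless → voiced, matching voiced); /ʂ/ → [ʐ] before /w/ (voiceless → voiced, matching voiced) — only voicing changes, and always toward the following segment.
Nothing changes in [mɪʂxʊ]: there the adjacent consonants already agree in voicing (/ʂ/ and /x/ are both voiceless), so this form is consistent with the same rule.
The trigger is the following segment, so the direction is regressive (anticipatory).

regressive voicing assimilation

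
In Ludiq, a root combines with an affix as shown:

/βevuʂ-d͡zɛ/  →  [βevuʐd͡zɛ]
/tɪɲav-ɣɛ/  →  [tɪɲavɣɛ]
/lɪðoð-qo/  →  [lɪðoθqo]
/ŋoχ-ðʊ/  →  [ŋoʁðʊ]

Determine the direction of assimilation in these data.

regressive

The segment that alternates is /ʂ/, which surfaces as [ʐ] when adjacent to /d͡z/.
The change voiceless → voiced matches the voicing of the following /d͡z/, identifying this as voicing assimilation.
Checking the remaining alternations: /ð/ → [θ] before /q/ (voiced → voiceless, matching voiceless); /χ/ → [ʁ] before /ð/ (voiceless → voiced, matching voiced) — only voicing changes, and always toward the following segment.
No alternation appears in [tɪɲavɣɛ]: there the adjacent consonants already agree in voicing (/v/ and /ɣ/ are both voiced), so this form is consistent with the same rule.
The trigger is the following segment, so the direction is regressive (anticipatory).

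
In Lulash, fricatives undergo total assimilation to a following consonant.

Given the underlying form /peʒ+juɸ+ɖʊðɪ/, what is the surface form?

[pejjuɖɖʊðɪ]

/ʒ/ is the segment targeted by the rule; it sits immediately before /j/, so it assimilates completely and surfaces as [j].
At the second juncture, /ɸ/ likewise becomes [ɖ] adjacent to /ɖ/.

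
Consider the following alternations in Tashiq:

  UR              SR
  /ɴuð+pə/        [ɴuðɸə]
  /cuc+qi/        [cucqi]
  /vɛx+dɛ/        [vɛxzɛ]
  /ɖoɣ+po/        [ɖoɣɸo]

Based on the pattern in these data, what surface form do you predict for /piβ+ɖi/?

The data show progressive manner assimilation: /p/ → [ɸ] after /ð/; /d/ → [z] after /x/; /p/ → [ɸ] after /ɣ/. In each pair only manner changes, matching the preceding consonant, while place and voice stay constant.
No alternation appears in [cucqi]: there the adjacent consonants already agree in manner (/q/ and /c/ are both stops), so this form is consistent with the same rule.
/ɖ/ is a voiced retroflex stop. The preceding trigger /β/ is a fricative, so /ɖ/ must become a fricative as well.
A voiced retroflex fricative is [ʐ], so the surface segment is [ʐ].

[piβʐi]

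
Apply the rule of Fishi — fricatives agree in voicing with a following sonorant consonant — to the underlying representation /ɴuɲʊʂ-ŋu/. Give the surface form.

[ɴuɲʊʐŋu]

The rule targets /ʂ/ (voiceless retroflex fricative), which sits before the trigger /ŋ/ (voiced).
The voiced retroflex fricative is [ʐ], so /ʂ/ → [ʐ].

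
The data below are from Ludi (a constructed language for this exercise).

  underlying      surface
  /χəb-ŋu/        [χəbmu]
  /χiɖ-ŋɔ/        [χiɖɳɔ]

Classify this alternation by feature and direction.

progressive place assimilation

Comparing underlying and surface forms, /ŋ/ → [m] is the alternation; the neighbouring /b/ is constant.
/ŋ/ is velar while /b/ is bilabial; the output [m] is bilabial, matching the trigger — so the feature that spreads is place.
Manner and voice are unchanged, so the assimilation is partial, not total.
The other alternating form patterns the same way: /ŋ/ → [ɳ] after /ɖ/ (velar → retroflex, matching retroflex) — only place changes, and always toward the preceding segment.
Since the segment that changes follows the conditioning segment, the assimilation is progressive.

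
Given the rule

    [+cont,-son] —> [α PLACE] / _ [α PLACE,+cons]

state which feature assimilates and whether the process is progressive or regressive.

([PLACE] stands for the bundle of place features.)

The rule copies the place features (abbreviated [PLACE]) from the environment onto the target, so the assimilating feature is place.
The conditioning segment sits to the right of the focus bar, meaning the trigger follows the segment that changes — regressive assimilation.

regressive place assimilation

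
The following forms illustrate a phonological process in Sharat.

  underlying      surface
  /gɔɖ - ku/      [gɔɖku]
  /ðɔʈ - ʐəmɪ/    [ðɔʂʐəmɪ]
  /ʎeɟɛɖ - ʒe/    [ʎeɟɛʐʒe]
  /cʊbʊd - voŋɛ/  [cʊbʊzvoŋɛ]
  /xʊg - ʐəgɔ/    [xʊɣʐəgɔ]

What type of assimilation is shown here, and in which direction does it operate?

regressive manner assimilation

Underlying /ʈ/ is realised as [ʂ] next to /ʐ/; /ʐ/ itself does not change.
The change stop → fricative matches the manner of the following /ʐ/, identifying this as manner assimilation.
Place and voice are unchanged, so the assimilation is partial, not total.
Checking the remaining alternations: /ɖ/ → [ʐ] before /ʒ/ (stop → fricative, matching a fricative); /d/ → [z] before /v/ (stop → fricative, matching a fricative); /g/ → [ɣ] before /ʐ/ (stop → fricative, matching a fricative) — only manner changes, and always toward the following segment.
Nothing changes in [gɔɖku]: there the adjacent consonants already agree in manner (/ɖ/ and /k/ are both stops), so this form is consistent with the same rule.
The trigger is the following segment, so the direction is regressive (anticipatory).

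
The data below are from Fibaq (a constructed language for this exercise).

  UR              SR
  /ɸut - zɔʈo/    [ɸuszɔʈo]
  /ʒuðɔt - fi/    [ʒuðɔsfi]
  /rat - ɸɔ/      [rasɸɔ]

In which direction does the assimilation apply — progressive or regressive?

The segment that alternates is /t/, which surfaces as [s] when adjacent to /z/.
/t/ is a stop while /z/ is a fricative; the output [s] is a fricative, matching the trigger — so the feature that spreads is manner.
Checking the remaining alternations: /t/ → [s] before /f/ (stop → fricative, matching a fricative); /t/ → [s] before /ɸ/ (stop → fricative, matching a fricative) — only manner changes, and always toward the following segment.
Since the segment that changes precedes the conditioning segment, the assimilation is regressive.

regressive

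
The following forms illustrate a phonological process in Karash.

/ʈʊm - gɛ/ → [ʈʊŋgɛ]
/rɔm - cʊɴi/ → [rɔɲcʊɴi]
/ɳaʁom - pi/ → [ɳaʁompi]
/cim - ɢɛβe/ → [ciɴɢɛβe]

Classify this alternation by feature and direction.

Underlying /m/ is realised as [ŋ] next to /g/; /g/ itself does not change.
The change bilabial → velar matches the place of the following /g/, identifying this as place assimilation.
Manner and voice are unchanged, so the assimilation is partial, not total.
The same holds elsewhere in the data: /m/ → [ɲ] before /c/ (bilabial → palatal, matching palatal); /m/ → [ɴ] before /ɢ/ (bilabial → uvular, matching uvular) — only place changes, and always toward the following segment.
No alternation appears in [ɳaʁompi]: there the adjacent consonants already agree in place (/m/ and /p/ are both bilabial), so this form is consistent with the same rule.
The trigger is the following segment, so the direction is regressive (anticipatory).

regressive place assimilation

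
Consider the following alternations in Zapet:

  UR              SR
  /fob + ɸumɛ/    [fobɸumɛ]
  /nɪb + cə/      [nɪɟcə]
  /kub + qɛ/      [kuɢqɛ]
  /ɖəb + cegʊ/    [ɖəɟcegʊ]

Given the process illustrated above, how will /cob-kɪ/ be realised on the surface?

[cogkɪ]

The data show regressive place assimilation: /b/ → [ɟ] before /c/; /b/ → [ɢ] before /q/. In each pair only place changes, matching the following consonant, while manner and voice stay constant.
Nothing changes in [fobɸumɛ]: there the adjacent consonants already agree in place (/b/ and /ɸ/ are both bilabial), so this form is consistent with the same rule.
The rule targets /b/ (voiced bilabial stop), which sits before the trigger /k/ (velar).
Changing only its place to velar gives [g] — the voiced velar stop.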